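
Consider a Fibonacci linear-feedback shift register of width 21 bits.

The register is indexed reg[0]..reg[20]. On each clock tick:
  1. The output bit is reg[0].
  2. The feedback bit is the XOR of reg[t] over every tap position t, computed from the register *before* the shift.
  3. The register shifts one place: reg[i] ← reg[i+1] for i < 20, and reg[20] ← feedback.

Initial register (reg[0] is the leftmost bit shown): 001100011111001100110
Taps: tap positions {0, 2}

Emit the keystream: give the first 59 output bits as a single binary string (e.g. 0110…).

00110001111100110011011110110001111111110100101110110000000

k : reg_k → out_k, fb_k
0: 001100011111001100110 → 0, fb=1
1: 011000111110011001101 → 0, fb=1
2: 110001111100110011011 → 1, fb=1
3: 100011111001100110111 → 1, fb=1
4: 000111110011001101111 → 0, fb=0
5: 001111100110011011110 → 0, fb=1
6: 011111001100110111101 → 0, fb=1
7: 111110011001101111011 → 1, fb=0
8: 111100110011011110110 → 1, fb=0
9: 111001100110111101100 → 1, fb=0
10: 110011001101111011000 → 1, fb=1
11: 100110011011110110001 → 1, fb=1
12: 001100110111101100011 → 0, fb=1
13: 011001101111011000111 → 0, fb=1
14: 110011011110110001111 → 1, fb=1
15: 100110111101100011111 → 1, fb=1
16: 001101111011000111111 → 0, fb=1
17: 011011110110001111111 → 0, fb=1
18: 110111101100011111111 → 1, fb=1
19: 101111011000111111111 → 1, fb=0
20: 011110110001111111110 → 0, fb=1
21: 111101100011111111101 → 1, fb=0
22: 111011000111111111010 → 1, fb=0
23: 110110001111111110100 → 1, fb=1
24: 101100011111111101001 → 1, fb=0
25: 011000111111111010010 → 0, fb=1
26: 110001111111110100101 → 1, fb=1
27: 100011111111101001011 → 1, fb=1
28: 000111111111010010111 → 0, fb=0
29: 001111111110100101110 → 0, fb=1
30: 011111111101001011101 → 0, fb=1
31: 111111111010010111011 → 1, fb=0
32: 111111110100101110110 → 1, fb=0
33: 111111101001011101100 → 1, fb=0
34: 111111010010111011000 → 1, fb=0
35: 111110100101110110000 → 1, fb=0
36: 111101001011101100000 → 1, fb=0
37: 111010010111011000000 → 1, fb=0
38: 110100101110110000000 → 1, fb=1
39: 101001011101100000001 → 1, fb=0
40: 010010111011000000010 → 0, fb=0
41: 100101110110000000100 → 1, fb=1
42: 001011101100000001001 → 0, fb=1
43: 010111011000000010011 → 0, fb=0
44: 101110110000000100110 → 1, fb=0
45: 011101100000001001100 → 0, fb=1
46: 111011000000010011001 → 1, fb=0
47: 110110000000100110010 → 1, fb=1
48: 101100000001001100101 → 1, fb=0
49: 011000000010011001010 → 0, fb=1
50: 110000000100110010101 → 1, fb=1
51: 100000001001100101011 → 1, fb=1
52: 000000010011001010111 → 0, fb=0
53: 000000100110010101110 → 0, fb=0
54: 000001001100101011100 → 0, fb=0
55: 000010011001010111000 → 0, fb=0
56: 000100110010101110000 → 0, fb=0
57: 001001100101011100000 → 0, fb=1
58: 010011001010111000001 → 0, fb=0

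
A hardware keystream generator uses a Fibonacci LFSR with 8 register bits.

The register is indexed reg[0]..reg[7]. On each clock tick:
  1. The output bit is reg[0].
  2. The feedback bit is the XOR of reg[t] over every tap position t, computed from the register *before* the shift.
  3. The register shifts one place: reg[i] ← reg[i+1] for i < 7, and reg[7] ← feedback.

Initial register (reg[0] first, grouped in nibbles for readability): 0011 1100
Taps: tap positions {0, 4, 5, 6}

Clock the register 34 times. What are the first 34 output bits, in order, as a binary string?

0011110001101100001000101110101111

step | reg (before) | out | fb
   0 | 00111100 | 0 | 0
   1 | 01111000 | 0 | 1
   2 | 11110001 | 1 | 1
   3 | 11100011 | 1 | 0
   4 | 11000110 | 1 | 1
   5 | 10001101 | 1 | 1
   6 | 00011011 | 0 | 0
   7 | 00110110 | 0 | 0
   8 | 01101100 | 0 | 0
   9 | 11011000 | 1 | 0
  10 | 10110000 | 1 | 1
  11 | 01100001 | 0 | 0
  12 | 11000010 | 1 | 0
  13 | 10000100 | 1 | 0
  14 | 00001000 | 0 | 1
  15 | 00010001 | 0 | 0
  16 | 00100010 | 0 | 1
  17 | 01000101 | 0 | 1
  18 | 10001011 | 1 | 1
  19 | 00010111 | 0 | 0
  20 | 00101110 | 0 | 1
  21 | 01011101 | 0 | 0
  22 | 10111010 | 1 | 1
  23 | 01110101 | 0 | 1
  24 | 11101011 | 1 | 1
  25 | 11010111 | 1 | 1
  26 | 10101111 | 1 | 0
  27 | 01011110 | 0 | 1
  28 | 10111101 | 1 | 1
  29 | 01111011 | 0 | 0
  30 | 11110110 | 1 | 1
  31 | 11101101 | 1 | 1
  32 | 11011011 | 1 | 1
  33 | 10110111 | 1 | 1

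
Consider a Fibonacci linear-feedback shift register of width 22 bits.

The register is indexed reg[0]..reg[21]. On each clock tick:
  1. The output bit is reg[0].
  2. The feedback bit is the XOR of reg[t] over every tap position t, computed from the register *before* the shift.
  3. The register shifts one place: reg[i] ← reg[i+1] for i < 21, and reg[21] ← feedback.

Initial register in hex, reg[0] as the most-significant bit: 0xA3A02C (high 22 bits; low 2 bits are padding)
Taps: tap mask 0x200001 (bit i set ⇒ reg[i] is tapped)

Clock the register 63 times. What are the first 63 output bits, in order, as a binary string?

101000111010000000101100111101001111111100100010100111010101011

tick  register→output (feedback)
  0  1010001110100000001011→1 (0)
  1  0100011101000000010110→0 (0)
  2  1000111010000000101100→1 (1)
  3  0001110100000001011001→0 (1)
  4  0011101000000010110011→0 (1)
  5  0111010000000101100111→0 (1)
  6  1110100000001011001111→1 (0)
  7  1101000000010110011110→1 (1)
  8  1010000000101100111101→1 (0)
  9  0100000001011001111010→0 (0)
 10  1000000010110011110100→1 (1)
 11  0000000101100111101001→0 (1)
 12  0000001011001111010011→0 (1)
 13  0000010110011110100111→0 (1)
 14  0000101100111101001111→0 (1)
 15  0001011001111010011111→0 (1)
 16  0010110011110100111111→0 (1)
 17  0101100111101001111111→0 (1)
 18  1011001111010011111111→1 (0)
 19  0110011110100111111110→0 (0)
 20  1100111101001111111100→1 (1)
 21  1001111010011111111001→1 (0)
 22  0011110100111111110010→0 (0)
 23  0111101001111111100100→0 (0)
 24  1111010011111111001000→1 (1)
 25  1110100111111110010001→1 (0)
 26  1101001111111100100010→1 (1)
 27  1010011111111001000101→1 (0)
 28  0100111111110010001010→0 (0)
 29  1001111111100100010100→1 (1)
 30  0011111111001000101001→0 (1)
 31  0111111110010001010011→0 (1)
 32  1111111100100010100111→1 (0)
 33  1111111001000101001110→1 (1)
 34  1111110010001010011101→1 (0)
 35  1111100100010100111010→1 (1)
 36  1111001000101001110101→1 (0)
 37  1110010001010011101010→1 (1)
 38  1100100010100111010101→1 (0)
 39  1001000101001110101010→1 (1)
 40  0010001010011101010101→0 (1)
 41  0100010100111010101011→0 (1)
 42  1000101001110101010111→1 (0)
 43  0001010011101010101110→0 (0)
 44  0010100111010101011100→0 (0)
 45  0101001110101010111000→0 (0)
 46  1010011101010101110000→1 (1)
 47  0100111010101011100001→0 (1)
 48  1001110101010111000011→1 (0)
 49  0011101010101110000110→0 (0)
 50  0111010101011100001100→0 (0)
 51  1110101010111000011000→1 (1)
 52  1101010101110000110001→1 (0)
 53  1010101011100001100010→1 (1)
 54  0101010111000011000101→0 (1)
 55  1010101110000110001011→1 (0)
 56  0101011100001100010110→0 (0)
 57  1010111000011000101100→1 (1)
 58  0101110000110001011001→0 (1)
 59  1011100001100010110011→1 (0)
 60  0111000011000101100110→0 (0)
 61  1110000110001011001100→1 (1)
 62  1100001100010110011001→1 (0)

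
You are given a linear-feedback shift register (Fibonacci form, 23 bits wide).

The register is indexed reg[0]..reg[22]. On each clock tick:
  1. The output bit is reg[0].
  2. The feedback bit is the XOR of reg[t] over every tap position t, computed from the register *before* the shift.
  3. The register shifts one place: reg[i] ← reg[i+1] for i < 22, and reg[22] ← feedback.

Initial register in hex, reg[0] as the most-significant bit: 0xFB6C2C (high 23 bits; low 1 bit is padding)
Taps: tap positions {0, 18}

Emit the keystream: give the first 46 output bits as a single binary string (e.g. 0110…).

1111101101101100001011001001001001001010000010

step | reg (before) | out | fb
   0 | 11111011011011000010110 | 1 | 0
   1 | 11110110110110000101100 | 1 | 1
   2 | 11101101101100001011001 | 1 | 0
   3 | 11011011011000010110010 | 1 | 0
   4 | 10110110110000101100100 | 1 | 1
   5 | 01101101100001011001001 | 0 | 0
   6 | 11011011000010110010010 | 1 | 0
   7 | 10110110000101100100100 | 1 | 1
   8 | 01101100001011001001001 | 0 | 0
   9 | 11011000010110010010010 | 1 | 0
  10 | 10110000101100100100100 | 1 | 1
  11 | 01100001011001001001001 | 0 | 0
  12 | 11000010110010010010010 | 1 | 0
  13 | 10000101100100100100100 | 1 | 1
  14 | 00001011001001001001001 | 0 | 0
  15 | 00010110010010010010010 | 0 | 1
  16 | 00101100100100100100101 | 0 | 0
  17 | 01011001001001001001010 | 0 | 0
  18 | 10110010010010010010100 | 1 | 0
  19 | 01100100100100100101000 | 0 | 0
  20 | 11001001001001001010000 | 1 | 0
  21 | 10010010010010010100000 | 1 | 1
  22 | 00100100100100101000001 | 0 | 0
  23 | 01001001001001010000010 | 0 | 0
  24 | 10010010010010100000100 | 1 | 1
  25 | 00100100100101000001001 | 0 | 0
  26 | 01001001001010000010010 | 0 | 1
  27 | 10010010010100000100101 | 1 | 1
  28 | 00100100101000001001011 | 0 | 0
  29 | 01001001010000010010110 | 0 | 1
  30 | 10010010100000100101101 | 1 | 1
  31 | 00100101000001001011011 | 0 | 1
  32 | 01001010000010010110111 | 0 | 1
  33 | 10010100000100101101111 | 1 | 1
  34 | 00101000001001011011111 | 0 | 1
  35 | 01010000010010110111111 | 0 | 1
  36 | 10100000100101101111111 | 1 | 0
  37 | 01000001001011011111110 | 0 | 1
  38 | 10000010010110111111101 | 1 | 0
  39 | 00000100101101111111010 | 0 | 1
  40 | 00001001011011111110101 | 0 | 1
  41 | 00010010110111111101011 | 0 | 0
  42 | 00100101101111111010110 | 0 | 1
  43 | 01001011011111110101101 | 0 | 0
  44 | 10010110111111101011010 | 1 | 0
  45 | 00101101111111010110100 | 0 | 1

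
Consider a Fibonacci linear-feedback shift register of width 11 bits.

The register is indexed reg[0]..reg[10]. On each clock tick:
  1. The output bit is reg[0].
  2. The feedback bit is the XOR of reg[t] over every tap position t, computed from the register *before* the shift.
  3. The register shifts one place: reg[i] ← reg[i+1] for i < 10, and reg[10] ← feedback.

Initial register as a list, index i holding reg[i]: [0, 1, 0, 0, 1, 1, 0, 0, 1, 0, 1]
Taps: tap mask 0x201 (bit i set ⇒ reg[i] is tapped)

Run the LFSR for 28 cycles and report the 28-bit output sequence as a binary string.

step | reg (before) | out | fb
   0 | 01001100101 | 0 | 0
   1 | 10011001010 | 1 | 0
   2 | 00110010100 | 0 | 0
   3 | 01100101000 | 0 | 0
   4 | 11001010000 | 1 | 1
   5 | 10010100001 | 1 | 1
   6 | 00101000011 | 0 | 1
   7 | 01010000111 | 0 | 1
   8 | 10100001111 | 1 | 0
   9 | 01000011110 | 0 | 1
  10 | 10000111101 | 1 | 1
  11 | 00001111011 | 0 | 1
  12 | 00011110111 | 0 | 1
  13 | 00111101111 | 0 | 1
  14 | 01111011111 | 0 | 1
  15 | 11110111111 | 1 | 0
  16 | 11101111110 | 1 | 0
  17 | 11011111100 | 1 | 1
  18 | 10111111001 | 1 | 1
  19 | 01111110011 | 0 | 1
  20 | 11111100111 | 1 | 0
  21 | 11111001110 | 1 | 0
  22 | 11110011100 | 1 | 1
  23 | 11100111001 | 1 | 1
  24 | 11001110011 | 1 | 0
  25 | 10011100110 | 1 | 0
  26 | 00111001100 | 0 | 0
  27 | 01110011000 | 0 | 0

0100110010100001111011111100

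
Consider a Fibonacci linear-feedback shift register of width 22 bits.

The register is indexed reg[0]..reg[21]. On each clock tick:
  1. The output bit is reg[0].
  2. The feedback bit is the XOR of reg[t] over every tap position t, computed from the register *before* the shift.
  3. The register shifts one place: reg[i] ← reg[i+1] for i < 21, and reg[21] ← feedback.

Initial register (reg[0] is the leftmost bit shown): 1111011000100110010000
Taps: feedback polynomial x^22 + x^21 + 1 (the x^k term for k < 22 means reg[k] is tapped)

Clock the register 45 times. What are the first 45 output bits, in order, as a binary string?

step | reg (before) | out | fb
   0 | 1111011000100110010000 | 1 | 1
   1 | 1110110001001100100001 | 1 | 0
   2 | 1101100010011001000010 | 1 | 1
   3 | 1011000100110010000101 | 1 | 0
   4 | 0110001001100100001010 | 0 | 0
   5 | 1100010011001000010100 | 1 | 1
   6 | 1000100110010000101001 | 1 | 0
   7 | 0001001100100001010010 | 0 | 0
   8 | 0010011001000010100100 | 0 | 0
   9 | 0100110010000101001000 | 0 | 0
  10 | 1001100100001010010000 | 1 | 1
  11 | 0011001000010100100001 | 0 | 1
  12 | 0110010000101001000011 | 0 | 1
  13 | 1100100001010010000111 | 1 | 0
  14 | 1001000010100100001110 | 1 | 1
  15 | 0010000101001000011101 | 0 | 1
  16 | 0100001010010000111011 | 0 | 1
  17 | 1000010100100001110111 | 1 | 0
  18 | 0000101001000011101110 | 0 | 0
  19 | 0001010010000111011100 | 0 | 0
  20 | 0010100100001110111000 | 0 | 0
  21 | 0101001000011101110000 | 0 | 0
  22 | 1010010000111011100000 | 1 | 1
  23 | 0100100001110111000001 | 0 | 1
  24 | 1001000011101110000011 | 1 | 0
  25 | 0010000111011100000110 | 0 | 0
  26 | 0100001110111000001100 | 0 | 0
  27 | 1000011101110000011000 | 1 | 1
  28 | 0000111011100000110001 | 0 | 1
  29 | 0001110111000001100011 | 0 | 1
  30 | 0011101110000011000111 | 0 | 1
  31 | 0111011100000110001111 | 0 | 1
  32 | 1110111000001100011111 | 1 | 0
  33 | 1101110000011000111110 | 1 | 1
  34 | 1011100000110001111101 | 1 | 0
  35 | 0111000001100011111010 | 0 | 0
  36 | 1110000011000111110100 | 1 | 1
  37 | 1100000110001111101001 | 1 | 0
  38 | 1000001100011111010010 | 1 | 1
  39 | 0000011000111110100101 | 0 | 1
  40 | 0000110001111101001011 | 0 | 1
  41 | 0001100011111010010111 | 0 | 1
  42 | 0011000111110100101111 | 0 | 1
  43 | 0110001111101001011111 | 0 | 1
  44 | 1100011111010010111111 | 1 | 0

111101100010011001000010100100001110111000001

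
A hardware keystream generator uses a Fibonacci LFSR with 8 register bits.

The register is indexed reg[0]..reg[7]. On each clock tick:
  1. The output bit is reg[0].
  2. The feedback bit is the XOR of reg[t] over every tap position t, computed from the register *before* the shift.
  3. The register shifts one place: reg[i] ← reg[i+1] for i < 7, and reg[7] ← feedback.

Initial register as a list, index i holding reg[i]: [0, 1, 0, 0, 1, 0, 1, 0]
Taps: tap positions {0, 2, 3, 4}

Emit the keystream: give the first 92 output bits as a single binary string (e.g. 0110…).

k : reg_k → out_k, fb_k
0: 01001010 → 0, fb=1
1: 10010101 → 1, fb=0
2: 00101010 → 0, fb=0
3: 01010100 → 0, fb=1
4: 10101001 → 1, fb=1
5: 01010011 → 0, fb=1
6: 10100111 → 1, fb=0
7: 01001110 → 0, fb=1
8: 10011101 → 1, fb=1
9: 00111011 → 0, fb=1
10: 01110111 → 0, fb=0
11: 11101110 → 1, fb=1
12: 11011101 → 1, fb=1
13: 10111011 → 1, fb=0
14: 01110110 → 0, fb=0
15: 11101100 → 1, fb=1
16: 11011001 → 1, fb=1
17: 10110011 → 1, fb=1
18: 01100111 → 0, fb=1
19: 11001111 → 1, fb=0
20: 10011110 → 1, fb=1
21: 00111101 → 0, fb=1
22: 01111011 → 0, fb=1
23: 11110111 → 1, fb=1
24: 11101111 → 1, fb=1
25: 11011111 → 1, fb=1
26: 10111111 → 1, fb=0
27: 01111110 → 0, fb=1
28: 11111101 → 1, fb=0
29: 11111010 → 1, fb=0
30: 11110100 → 1, fb=1
31: 11101001 → 1, fb=1
32: 11010011 → 1, fb=0
33: 10100110 → 1, fb=0
34: 01001100 → 0, fb=1
35: 10011001 → 1, fb=1
36: 00110011 → 0, fb=0
37: 01100110 → 0, fb=1
38: 11001101 → 1, fb=0
39: 10011010 → 1, fb=1
40: 00110101 → 0, fb=0
41: 01101010 → 0, fb=0
42: 11010100 → 1, fb=0
43: 10101000 → 1, fb=1
44: 01010001 → 0, fb=1
45: 10100011 → 1, fb=0
46: 01000110 → 0, fb=0
47: 10001100 → 1, fb=0
48: 00011000 → 0, fb=0
49: 00110000 → 0, fb=0
50: 01100000 → 0, fb=1
51: 11000001 → 1, fb=1
52: 10000011 → 1, fb=1
53: 00000111 → 0, fb=0
54: 00001110 → 0, fb=1
55: 00011101 → 0, fb=0
56: 00111010 → 0, fb=1
57: 01110101 → 0, fb=0
58: 11101010 → 1, fb=1
59: 11010101 → 1, fb=0
60: 10101010 → 1, fb=1
61: 01010101 → 0, fb=1
62: 10101011 → 1, fb=1
63: 01010111 → 0, fb=1
64: 10101111 → 1, fb=1
65: 01011111 → 0, fb=0
66: 10111110 → 1, fb=0
67: 01111100 → 0, fb=1
68: 11111001 → 1, fb=0
69: 11110010 → 1, fb=1
70: 11100101 → 1, fb=0
71: 11001010 → 1, fb=0
72: 10010100 → 1, fb=0
73: 00101000 → 0, fb=0
74: 01010000 → 0, fb=1
75: 10100001 → 1, fb=0
76: 01000010 → 0, fb=0
77: 10000100 → 1, fb=1
78: 00001001 → 0, fb=1
79: 00010011 → 0, fb=1
80: 00100111 → 0, fb=1
81: 01001111 → 0, fb=1
82: 10011111 → 1, fb=1
83: 00111111 → 0, fb=1
84: 01111111 → 0, fb=1
85: 11111111 → 1, fb=0
86: 11111110 → 1, fb=0
87: 11111100 → 1, fb=0
88: 11111000 → 1, fb=0
89: 11110000 → 1, fb=1
90: 11100001 → 1, fb=0
91: 11000010 → 1, fb=1

01001010100111011101100111101111110100110011010100011000001110101010111110010100001001111111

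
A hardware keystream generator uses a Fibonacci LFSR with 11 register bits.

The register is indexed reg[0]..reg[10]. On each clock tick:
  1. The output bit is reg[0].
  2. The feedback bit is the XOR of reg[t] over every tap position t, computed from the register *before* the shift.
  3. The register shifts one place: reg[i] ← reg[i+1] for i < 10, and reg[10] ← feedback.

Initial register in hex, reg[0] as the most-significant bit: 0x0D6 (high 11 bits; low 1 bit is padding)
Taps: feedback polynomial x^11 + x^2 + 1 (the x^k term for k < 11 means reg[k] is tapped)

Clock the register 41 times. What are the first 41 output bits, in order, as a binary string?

00001101011001110001111101101100010110111

step | reg (before) | out | fb
   0 | 00001101011 | 0 | 0
   1 | 00011010110 | 0 | 0
   2 | 00110101100 | 0 | 1
   3 | 01101011001 | 0 | 1
   4 | 11010110011 | 1 | 1
   5 | 10101100111 | 1 | 0
   6 | 01011001110 | 0 | 0
   7 | 10110011100 | 1 | 0
   8 | 01100111000 | 0 | 1
   9 | 11001110001 | 1 | 1
  10 | 10011100011 | 1 | 1
  11 | 00111000111 | 0 | 1
  12 | 01110001111 | 0 | 1
  13 | 11100011111 | 1 | 0
  14 | 11000111110 | 1 | 1
  15 | 10001111101 | 1 | 1
  16 | 00011111011 | 0 | 0
  17 | 00111110110 | 0 | 1
  18 | 01111101101 | 0 | 1
  19 | 11111011011 | 1 | 0
  20 | 11110110110 | 1 | 0
  21 | 11101101100 | 1 | 0
  22 | 11011011000 | 1 | 1
  23 | 10110110001 | 1 | 0
  24 | 01101100010 | 0 | 1
  25 | 11011000101 | 1 | 1
  26 | 10110001011 | 1 | 0
  27 | 01100010110 | 0 | 1
  28 | 11000101101 | 1 | 1
  29 | 10001011011 | 1 | 1
  30 | 00010110111 | 0 | 0
  31 | 00101101110 | 0 | 1
  32 | 01011011101 | 0 | 0
  33 | 10110111010 | 1 | 0
  34 | 01101110100 | 0 | 1
  35 | 11011101001 | 1 | 1
  36 | 10111010011 | 1 | 0
  37 | 01110100110 | 0 | 1
  38 | 11101001101 | 1 | 0
  39 | 11010011010 | 1 | 1
  40 | 10100110101 | 1 | 0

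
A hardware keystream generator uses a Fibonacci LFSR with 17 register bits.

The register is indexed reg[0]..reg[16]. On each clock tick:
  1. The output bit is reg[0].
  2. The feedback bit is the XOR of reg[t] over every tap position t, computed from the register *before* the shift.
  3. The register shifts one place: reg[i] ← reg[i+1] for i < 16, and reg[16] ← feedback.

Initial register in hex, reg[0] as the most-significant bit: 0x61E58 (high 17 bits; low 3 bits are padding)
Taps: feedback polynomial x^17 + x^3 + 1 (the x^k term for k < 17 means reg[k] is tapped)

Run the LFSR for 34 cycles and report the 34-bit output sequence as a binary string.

step | reg (before) | out | fb
   0 | 01100001111001011 | 0 | 0
   1 | 11000011110010110 | 1 | 1
   2 | 10000111100101101 | 1 | 1
   3 | 00001111001011011 | 0 | 0
   4 | 00011110010110110 | 0 | 1
   5 | 00111100101101101 | 0 | 1
   6 | 01111001011011011 | 0 | 1
   7 | 11110010110110111 | 1 | 0
   8 | 11100101101101110 | 1 | 1
   9 | 11001011011011101 | 1 | 1
  10 | 10010110110111011 | 1 | 0
  11 | 00101101101110110 | 0 | 0
  12 | 01011011011101100 | 0 | 1
  13 | 10110110111011001 | 1 | 0
  14 | 01101101110110010 | 0 | 0
  15 | 11011011101100100 | 1 | 0
  16 | 10110111011001000 | 1 | 0
  17 | 01101110110010000 | 0 | 0
  18 | 11011101100100000 | 1 | 0
  19 | 10111011001000000 | 1 | 0
  20 | 01110110010000000 | 0 | 1
  21 | 11101100100000001 | 1 | 1
  22 | 11011001000000011 | 1 | 0
  23 | 10110010000000110 | 1 | 0
  24 | 01100100000001100 | 0 | 0
  25 | 11001000000011000 | 1 | 1
  26 | 10010000000110001 | 1 | 0
  27 | 00100000001100010 | 0 | 0
  28 | 01000000011000100 | 0 | 0
  29 | 10000000110001000 | 1 | 1
  30 | 00000001100010001 | 0 | 0
  31 | 00000011000100010 | 0 | 0
  32 | 00000110001000100 | 0 | 0
  33 | 00001100010001000 | 0 | 0

0110000111100101101101110110010000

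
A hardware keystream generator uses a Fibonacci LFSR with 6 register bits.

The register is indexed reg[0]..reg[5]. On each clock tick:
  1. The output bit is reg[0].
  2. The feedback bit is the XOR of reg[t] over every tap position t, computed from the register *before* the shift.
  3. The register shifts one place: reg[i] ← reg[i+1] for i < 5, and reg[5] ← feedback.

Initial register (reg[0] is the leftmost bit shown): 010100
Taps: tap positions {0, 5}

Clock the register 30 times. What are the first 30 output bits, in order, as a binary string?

010100011000010000011111101010

k : reg_k → out_k, fb_k
0: 010100 → 0, fb=0
1: 101000 → 1, fb=1
2: 010001 → 0, fb=1
3: 100011 → 1, fb=0
4: 000110 → 0, fb=0
5: 001100 → 0, fb=0
6: 011000 → 0, fb=0
7: 110000 → 1, fb=1
8: 100001 → 1, fb=0
9: 000010 → 0, fb=0
10: 000100 → 0, fb=0
11: 001000 → 0, fb=0
12: 010000 → 0, fb=0
13: 100000 → 1, fb=1
14: 000001 → 0, fb=1
15: 000011 → 0, fb=1
16: 000111 → 0, fb=1
17: 001111 → 0, fb=1
18: 011111 → 0, fb=1
19: 111111 → 1, fb=0
20: 111110 → 1, fb=1
21: 111101 → 1, fb=0
22: 111010 → 1, fb=1
23: 110101 → 1, fb=0
24: 101010 → 1, fb=1
25: 010101 → 0, fb=1
26: 101011 → 1, fb=0
27: 010110 → 0, fb=0
28: 101100 → 1, fb=1
29: 011001 → 0, fb=1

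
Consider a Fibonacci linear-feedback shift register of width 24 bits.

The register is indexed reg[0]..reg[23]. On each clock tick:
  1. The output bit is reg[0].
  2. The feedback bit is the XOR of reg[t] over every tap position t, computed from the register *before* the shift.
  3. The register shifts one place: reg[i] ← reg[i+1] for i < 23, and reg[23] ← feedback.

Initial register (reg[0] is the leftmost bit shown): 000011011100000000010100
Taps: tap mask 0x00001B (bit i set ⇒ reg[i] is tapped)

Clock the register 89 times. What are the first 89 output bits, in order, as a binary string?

tick  register→output (feedback)
  0  000011011100000000010100→0 (1)
  1  000110111000000000101001→0 (0)
  2  001101110000000001010010→0 (1)
  3  011011100000000010100101→0 (0)
  4  110111000000000101001010→1 (0)
  5  101110000000001010010100→1 (1)
  6  011100000000010100101001→0 (0)
  7  111000000000101001010010→1 (0)
  8  110000000001010010100100→1 (0)
  9  100000000010100101001000→1 (1)
 10  000000000101001010010001→0 (0)
 11  000000001010010100100010→0 (0)
 12  000000010100101001000100→0 (0)
 13  000000101001010010001000→0 (0)
 14  000001010010100100010000→0 (0)
 15  000010100101001000100000→0 (1)
 16  000101001010010001000001→0 (1)
 17  001010010100100010000011→0 (1)
 18  010100101001000100000111→0 (0)
 19  101001010010001000001110→1 (1)
 20  010010100100010000011101→0 (0)
 21  100101001000100000111010→1 (0)
 22  001010010001000001110100→0 (1)
 23  010100100010000011101001→0 (0)
 24  101001000100000111010010→1 (1)
 25  010010001000001110100101→0 (0)
 26  100100010000011101001010→1 (0)
 27  001000100000111010010100→0 (0)
 28  010001000001110100101000→0 (1)
 29  100010000011101001010001→1 (0)
 30  000100000111010010100010→0 (1)
 31  001000001110100101000101→0 (0)
 32  010000011101001010001010→0 (1)
 33  100000111010010100010101→1 (1)
 34  000001110100101000101011→0 (0)
 35  000011101001010001010110→0 (1)
 36  000111010010100010101101→0 (0)
 37  001110100101000101011010→0 (0)
 38  011101001010001010110100→0 (0)
 39  111010010100010101101000→1 (1)
 40  110100101000101011010001→1 (1)
 41  101001010001010110100011→1 (1)
 42  010010100010101101000111→0 (0)
 43  100101000101011010001110→1 (0)
 44  001010001010110100011100→0 (1)
 45  010100010101101000111001→0 (0)
 46  101000101011010001110010→1 (1)
 47  010001010110100011100101→0 (1)
 48  100010101101000111001011→1 (0)
 49  000101011010001110010110→0 (1)
 50  001010110100011100101101→0 (1)
 51  010101101000111001011011→0 (0)
 52  101011010001110010110110→1 (0)
 53  010110100011100101101100→0 (1)
 54  101101000111001011011001→1 (0)
 55  011010001110010110110010→0 (0)
 56  110100011100101101100100→1 (1)
 57  101000111001011011001001→1 (1)
 58  010001110010110110010011→0 (1)
 59  100011100101101100100111→1 (0)
 60  000111001011011001001110→0 (0)
 61  001110010110110010011100→0 (0)
 62  011100101101100100111000→0 (0)
 63  111001011011001001110000→1 (0)
 64  110010110110010011100000→1 (1)
 65  100101101100100111000001→1 (0)
 66  001011011001001110000010→0 (1)
 67  010110110010011100000101→0 (1)
 68  101101100100111000001011→1 (0)
 69  011011001001110000010110→0 (0)
 70  110110010011100000101100→1 (0)
 71  101100100111000001011000→1 (0)
 72  011001001110000010110000→0 (1)
 73  110010011100000101100001→1 (1)
 74  100100111000001011000011→1 (0)
 75  001001110000010110000110→0 (0)
 76  010011100000101100001100→0 (0)
 77  100111000001011000011000→1 (1)
 78  001110000010110000110001→0 (0)
 79  011100000101100001100010→0 (0)
 80  111000001011000011000100→1 (0)
 81  110000010110000110001000→1 (0)
 82  100000101100001100010000→1 (1)
 83  000001011000011000100001→0 (0)
 84  000010110000110001000010→0 (1)
 85  000101100001100010000101→0 (1)
 86  001011000011000100001011→0 (1)
 87  010110000110001000010111→0 (1)
 88  101100001100010000101111→1 (0)

00001101110000000001010010100100010000011101001010001010110100011100101101100100111000001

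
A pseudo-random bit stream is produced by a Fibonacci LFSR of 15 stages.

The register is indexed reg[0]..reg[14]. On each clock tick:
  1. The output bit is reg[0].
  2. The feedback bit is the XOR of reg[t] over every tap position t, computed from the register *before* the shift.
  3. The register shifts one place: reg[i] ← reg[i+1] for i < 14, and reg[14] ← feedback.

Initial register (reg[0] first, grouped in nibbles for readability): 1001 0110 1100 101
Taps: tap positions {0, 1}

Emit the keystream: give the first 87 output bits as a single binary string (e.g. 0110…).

100101101100101101110110101110110011011110011010101100010101111110100111110000011101000

step | reg (before) | out | fb
   0 | 100101101100101 | 1 | 1
   1 | 001011011001011 | 0 | 0
   2 | 010110110010110 | 0 | 1
   3 | 101101100101101 | 1 | 1
   4 | 011011001011011 | 0 | 1
   5 | 110110010110111 | 1 | 0
   6 | 101100101101110 | 1 | 1
   7 | 011001011011101 | 0 | 1
   8 | 110010110111011 | 1 | 0
   9 | 100101101110110 | 1 | 1
  10 | 001011011101101 | 0 | 0
  11 | 010110111011010 | 0 | 1
  12 | 101101110110101 | 1 | 1
  13 | 011011101101011 | 0 | 1
  14 | 110111011010111 | 1 | 0
  15 | 101110110101110 | 1 | 1
  16 | 011101101011101 | 0 | 1
  17 | 111011010111011 | 1 | 0
  18 | 110110101110110 | 1 | 0
  19 | 101101011101100 | 1 | 1
  20 | 011010111011001 | 0 | 1
  21 | 110101110110011 | 1 | 0
  22 | 101011101100110 | 1 | 1
  23 | 010111011001101 | 0 | 1
  24 | 101110110011011 | 1 | 1
  25 | 011101100110111 | 0 | 1
  26 | 111011001101111 | 1 | 0
  27 | 110110011011110 | 1 | 0
  28 | 101100110111100 | 1 | 1
  29 | 011001101111001 | 0 | 1
  30 | 110011011110011 | 1 | 0
  31 | 100110111100110 | 1 | 1
  32 | 001101111001101 | 0 | 0
  33 | 011011110011010 | 0 | 1
  34 | 110111100110101 | 1 | 0
  35 | 101111001101010 | 1 | 1
  36 | 011110011010101 | 0 | 1
  37 | 111100110101011 | 1 | 0
  38 | 111001101010110 | 1 | 0
  39 | 110011010101100 | 1 | 0
  40 | 100110101011000 | 1 | 1
  41 | 001101010110001 | 0 | 0
  42 | 011010101100010 | 0 | 1
  43 | 110101011000101 | 1 | 0
  44 | 101010110001010 | 1 | 1
  45 | 010101100010101 | 0 | 1
  46 | 101011000101011 | 1 | 1
  47 | 010110001010111 | 0 | 1
  48 | 101100010101111 | 1 | 1
  49 | 011000101011111 | 0 | 1
  50 | 110001010111111 | 1 | 0
  51 | 100010101111110 | 1 | 1
  52 | 000101011111101 | 0 | 0
  53 | 001010111111010 | 0 | 0
  54 | 010101111110100 | 0 | 1
  55 | 101011111101001 | 1 | 1
  56 | 010111111010011 | 0 | 1
  57 | 101111110100111 | 1 | 1
  58 | 011111101001111 | 0 | 1
  59 | 111111010011111 | 1 | 0
  60 | 111110100111110 | 1 | 0
  61 | 111101001111100 | 1 | 0
  62 | 111010011111000 | 1 | 0
  63 | 110100111110000 | 1 | 0
  64 | 101001111100000 | 1 | 1
  65 | 010011111000001 | 0 | 1
  66 | 100111110000011 | 1 | 1
  67 | 001111100000111 | 0 | 0
  68 | 011111000001110 | 0 | 1
  69 | 111110000011101 | 1 | 0
  70 | 111100000111010 | 1 | 0
  71 | 111000001110100 | 1 | 0
  72 | 110000011101000 | 1 | 0
  73 | 100000111010000 | 1 | 1
  74 | 000001110100001 | 0 | 0
  75 | 000011101000010 | 0 | 0
  76 | 000111010000100 | 0 | 0
  77 | 001110100001000 | 0 | 0
  78 | 011101000010000 | 0 | 1
  79 | 111010000100001 | 1 | 0
  80 | 110100001000010 | 1 | 0
  81 | 101000010000100 | 1 | 1
  82 | 010000100001001 | 0 | 1
  83 | 100001000010011 | 1 | 1
  84 | 000010000100111 | 0 | 0
  85 | 000100001001110 | 0 | 0
  86 | 001000010011100 | 0 | 0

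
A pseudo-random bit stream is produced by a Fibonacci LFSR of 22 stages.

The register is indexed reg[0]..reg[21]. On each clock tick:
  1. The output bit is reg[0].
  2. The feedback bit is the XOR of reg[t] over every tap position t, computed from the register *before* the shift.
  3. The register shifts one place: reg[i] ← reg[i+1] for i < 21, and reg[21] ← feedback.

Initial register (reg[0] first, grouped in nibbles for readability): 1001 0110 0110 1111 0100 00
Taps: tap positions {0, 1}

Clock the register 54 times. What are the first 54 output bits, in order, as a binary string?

tick  register→output (feedback)
  0  1001011001101111010000→1 (1)
  1  0010110011011110100001→0 (0)
  2  0101100110111101000010→0 (1)
  3  1011001101111010000101→1 (1)
  4  0110011011110100001011→0 (1)
  5  1100110111101000010111→1 (0)
  6  1001101111010000101110→1 (1)
  7  0011011110100001011101→0 (0)
  8  0110111101000010111010→0 (1)
  9  1101111010000101110101→1 (0)
 10  1011110100001011101010→1 (1)
 11  0111101000010111010101→0 (1)
 12  1111010000101110101011→1 (0)
 13  1110100001011101010110→1 (0)
 14  1101000010111010101100→1 (0)
 15  1010000101110101011000→1 (1)
 16  0100001011101010110001→0 (1)
 17  1000010111010101100011→1 (1)
 18  0000101110101011000111→0 (0)
 19  0001011101010110001110→0 (0)
 20  0010111010101100011100→0 (0)
 21  0101110101011000111000→0 (1)
 22  1011101010110001110001→1 (1)
 23  0111010101100011100011→0 (1)
 24  1110101011000111000111→1 (0)
 25  1101010110001110001110→1 (0)
 26  1010101100011100011100→1 (1)
 27  0101011000111000111001→0 (1)
 28  1010110001110001110011→1 (1)
 29  0101100011100011100111→0 (1)
 30  1011000111000111001111→1 (1)
 31  0110001110001110011111→0 (1)
 32  1100011100011100111111→1 (0)
 33  1000111000111001111110→1 (1)
 34  0001110001110011111101→0 (0)
 35  0011100011100111111010→0 (0)
 36  0111000111001111110100→0 (1)
 37  1110001110011111101001→1 (0)
 38  1100011100111111010010→1 (0)
 39  1000111001111110100100→1 (1)
 40  0001110011111101001001→0 (0)
 41  0011100111111010010010→0 (0)
 42  0111001111110100100100→0 (1)
 43  1110011111101001001001→1 (0)
 44  1100111111010010010010→1 (0)
 45  1001111110100100100100→1 (1)
 46  0011111101001001001001→0 (0)
 47  0111111010010010010010→0 (1)
 48  1111110100100100100101→1 (0)
 49  1111101001001001001010→1 (0)
 50  1111010010010010010100→1 (0)
 51  1110100100100100101000→1 (0)
 52  1101001001001001010000→1 (0)
 53  1010010010010010100000→1 (1)

100101100110111101000010111010101100011100011100111111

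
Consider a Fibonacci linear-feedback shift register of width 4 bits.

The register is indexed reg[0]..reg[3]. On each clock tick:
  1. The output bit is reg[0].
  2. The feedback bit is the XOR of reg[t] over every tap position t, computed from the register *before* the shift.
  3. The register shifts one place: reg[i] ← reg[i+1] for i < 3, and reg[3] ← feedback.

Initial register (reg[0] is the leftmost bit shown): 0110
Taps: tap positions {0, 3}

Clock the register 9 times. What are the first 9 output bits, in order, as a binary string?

step | reg (before) | out | fb
   0 | 0110 | 0 | 0
   1 | 1100 | 1 | 1
   2 | 1001 | 1 | 0
   3 | 0010 | 0 | 0
   4 | 0100 | 0 | 0
   5 | 1000 | 1 | 1
   6 | 0001 | 0 | 1
   7 | 0011 | 0 | 1
   8 | 0111 | 0 | 1

011001000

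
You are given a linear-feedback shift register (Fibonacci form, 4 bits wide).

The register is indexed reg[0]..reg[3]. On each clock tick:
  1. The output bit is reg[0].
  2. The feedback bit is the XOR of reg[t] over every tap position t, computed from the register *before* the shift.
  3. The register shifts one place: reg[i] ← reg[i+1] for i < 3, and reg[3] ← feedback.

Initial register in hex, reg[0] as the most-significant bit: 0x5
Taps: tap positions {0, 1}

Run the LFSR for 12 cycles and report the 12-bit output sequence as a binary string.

k : reg_k → out_k, fb_k
0: 0101 → 0, fb=1
1: 1011 → 1, fb=1
2: 0111 → 0, fb=1
3: 1111 → 1, fb=0
4: 1110 → 1, fb=0
5: 1100 → 1, fb=0
6: 1000 → 1, fb=1
7: 0001 → 0, fb=0
8: 0010 → 0, fb=0
9: 0100 → 0, fb=1
10: 1001 → 1, fb=1
11: 0011 → 0, fb=0

010111100010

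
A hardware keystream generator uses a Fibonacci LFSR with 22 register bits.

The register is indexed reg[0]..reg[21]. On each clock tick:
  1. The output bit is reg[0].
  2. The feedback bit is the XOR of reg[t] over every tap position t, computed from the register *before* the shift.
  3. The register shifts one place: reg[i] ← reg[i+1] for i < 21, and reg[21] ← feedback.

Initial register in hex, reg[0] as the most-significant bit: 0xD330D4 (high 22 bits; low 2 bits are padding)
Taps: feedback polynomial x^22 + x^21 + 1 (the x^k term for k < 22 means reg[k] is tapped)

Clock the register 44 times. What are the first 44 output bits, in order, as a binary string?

11010011001100001101010110001000100000100110

step | reg (before) | out | fb
   0 | 1101001100110000110101 | 1 | 0
   1 | 1010011001100001101010 | 1 | 1
   2 | 0100110011000011010101 | 0 | 1
   3 | 1001100110000110101011 | 1 | 0
   4 | 0011001100001101010110 | 0 | 0
   5 | 0110011000011010101100 | 0 | 0
   6 | 1100110000110101011000 | 1 | 1
   7 | 1001100001101010110001 | 1 | 0
   8 | 0011000011010101100010 | 0 | 0
   9 | 0110000110101011000100 | 0 | 0
  10 | 1100001101010110001000 | 1 | 1
  11 | 1000011010101100010001 | 1 | 0
  12 | 0000110101011000100010 | 0 | 0
  13 | 0001101010110001000100 | 0 | 0
  14 | 0011010101100010001000 | 0 | 0
  15 | 0110101011000100010000 | 0 | 0
  16 | 1101010110001000100000 | 1 | 1
  17 | 1010101100010001000001 | 1 | 0
  18 | 0101011000100010000010 | 0 | 0
  19 | 1010110001000100000100 | 1 | 1
  20 | 0101100010001000001001 | 0 | 1
  21 | 1011000100010000010011 | 1 | 0
  22 | 0110001000100000100110 | 0 | 0
  23 | 1100010001000001001100 | 1 | 1
  24 | 1000100010000010011001 | 1 | 0
  25 | 0001000100000100110010 | 0 | 0
  26 | 0010001000001001100100 | 0 | 0
  27 | 0100010000010011001000 | 0 | 0
  28 | 1000100000100110010000 | 1 | 1
  29 | 0001000001001100100001 | 0 | 1
  30 | 0010000010011001000011 | 0 | 1
  31 | 0100000100110010000111 | 0 | 1
  32 | 1000001001100100001111 | 1 | 0
  33 | 0000010011001000011110 | 0 | 0
  34 | 0000100110010000111100 | 0 | 0
  35 | 0001001100100001111000 | 0 | 0
  36 | 0010011001000011110000 | 0 | 0
  37 | 0100110010000111100000 | 0 | 0
  38 | 1001100100001111000000 | 1 | 1
  39 | 0011001000011110000001 | 0 | 1
  40 | 0110010000111100000011 | 0 | 1
  41 | 1100100001111000000111 | 1 | 0
  42 | 1001000011110000001110 | 1 | 1
  43 | 0010000111100000011101 | 0 | 1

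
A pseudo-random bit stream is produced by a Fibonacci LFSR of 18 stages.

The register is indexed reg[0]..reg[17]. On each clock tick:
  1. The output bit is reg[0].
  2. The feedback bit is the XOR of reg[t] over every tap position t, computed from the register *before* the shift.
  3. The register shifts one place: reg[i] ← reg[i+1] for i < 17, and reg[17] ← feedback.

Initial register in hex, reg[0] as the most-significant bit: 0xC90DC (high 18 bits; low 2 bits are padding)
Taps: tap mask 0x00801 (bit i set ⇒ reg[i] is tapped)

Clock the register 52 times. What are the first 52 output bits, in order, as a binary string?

1100100100001101111010011001000001011010110100011011

step | reg (before) | out | fb
   0 | 110010010000110111 | 1 | 1
   1 | 100100100001101111 | 1 | 0
   2 | 001001000011011110 | 0 | 1
   3 | 010010000110111101 | 0 | 0
   4 | 100100001101111010 | 1 | 0
   5 | 001000011011110100 | 0 | 1
   6 | 010000110111101001 | 0 | 1
   7 | 100001101111010011 | 1 | 0
   8 | 000011011110100110 | 0 | 0
   9 | 000110111101001100 | 0 | 1
  10 | 001101111010011001 | 0 | 0
  11 | 011011110100110010 | 0 | 0
  12 | 110111101001100100 | 1 | 0
  13 | 101111010011001000 | 1 | 0
  14 | 011110100110010000 | 0 | 0
  15 | 111101001100100000 | 1 | 1
  16 | 111010011001000001 | 1 | 0
  17 | 110100110010000010 | 1 | 1
  18 | 101001100100000101 | 1 | 1
  19 | 010011001000001011 | 0 | 0
  20 | 100110010000010110 | 1 | 1
  21 | 001100100000101101 | 0 | 0
  22 | 011001000001011010 | 0 | 1
  23 | 110010000010110101 | 1 | 1
  24 | 100100000101101011 | 1 | 0
  25 | 001000001011010110 | 0 | 1
  26 | 010000010110101101 | 0 | 0
  27 | 100000101101011010 | 1 | 0
  28 | 000001011010110100 | 0 | 0
  29 | 000010110101101000 | 0 | 1
  30 | 000101101011010001 | 0 | 1
  31 | 001011010110100011 | 0 | 0
  32 | 010110101101000110 | 0 | 1
  33 | 101101011010001101 | 1 | 1
  34 | 011010110100011011 | 0 | 0
  35 | 110101101000110110 | 1 | 1
  36 | 101011010001101101 | 1 | 0
  37 | 010110100011011010 | 0 | 1
  38 | 101101000110110101 | 1 | 1
  39 | 011010001101101011 | 0 | 1
  40 | 110100011011010111 | 1 | 0
  41 | 101000110110101110 | 1 | 1
  42 | 010001101101011101 | 0 | 1
  43 | 100011011010111011 | 1 | 1
  44 | 000110110101110111 | 0 | 1
  45 | 001101101011101111 | 0 | 1
  46 | 011011010111011111 | 0 | 1
  47 | 110110101110111111 | 1 | 1
  48 | 101101011101111111 | 1 | 0
  49 | 011010111011111110 | 0 | 1
  50 | 110101110111111101 | 1 | 0
  51 | 101011101111111010 | 1 | 0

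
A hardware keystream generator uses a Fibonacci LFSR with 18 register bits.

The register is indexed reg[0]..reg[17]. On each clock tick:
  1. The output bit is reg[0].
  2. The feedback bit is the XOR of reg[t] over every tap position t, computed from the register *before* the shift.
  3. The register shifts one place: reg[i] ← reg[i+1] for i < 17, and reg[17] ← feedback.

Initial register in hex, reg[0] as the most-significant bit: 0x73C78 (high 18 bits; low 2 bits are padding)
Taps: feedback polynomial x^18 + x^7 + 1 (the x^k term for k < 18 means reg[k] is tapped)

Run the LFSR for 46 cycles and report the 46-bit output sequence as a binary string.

k : reg_k → out_k, fb_k
0: 011100111100011110 → 0, fb=1
1: 111001111000111101 → 1, fb=0
2: 110011110001111010 → 1, fb=0
3: 100111100011110100 → 1, fb=1
4: 001111000111101001 → 0, fb=0
5: 011110001111010010 → 0, fb=0
6: 111100011110100100 → 1, fb=0
7: 111000111101001000 → 1, fb=0
8: 110001111010010000 → 1, fb=0
9: 100011110100100000 → 1, fb=0
10: 000111101001000000 → 0, fb=0
11: 001111010010000000 → 0, fb=1
12: 011110100100000001 → 0, fb=0
13: 111101001000000010 → 1, fb=1
14: 111010010000000101 → 1, fb=0
15: 110100100000001010 → 1, fb=1
16: 101001000000010101 → 1, fb=1
17: 010010000000101011 → 0, fb=0
18: 100100000001010110 → 1, fb=1
19: 001000000010101101 → 0, fb=0
20: 010000000101011010 → 0, fb=0
21: 100000001010110100 → 1, fb=1
22: 000000010101101001 → 0, fb=1
23: 000000101011010011 → 0, fb=0
24: 000001010110100110 → 0, fb=1
25: 000010101101001101 → 0, fb=0
26: 000101011010011010 → 0, fb=1
27: 001010110100110101 → 0, fb=1
28: 010101101001101011 → 0, fb=0
29: 101011010011010110 → 1, fb=0
30: 010110100110101100 → 0, fb=0
31: 101101001101011000 → 1, fb=1
32: 011010011010110001 → 0, fb=1
33: 110100110101100011 → 1, fb=0
34: 101001101011000110 → 1, fb=1
35: 010011010110001101 → 0, fb=1
36: 100110101100011011 → 1, fb=1
37: 001101011000110111 → 0, fb=1
38: 011010110001101111 → 0, fb=1
39: 110101100011011111 → 1, fb=1
40: 101011000110111111 → 1, fb=1
41: 010110001101111111 → 0, fb=0
42: 101100011011111110 → 1, fb=0
43: 011000110111111100 → 0, fb=1
44: 110001101111111001 → 1, fb=1
45: 100011011111110011 → 1, fb=0

0111001111000111101001000000010101101001101011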